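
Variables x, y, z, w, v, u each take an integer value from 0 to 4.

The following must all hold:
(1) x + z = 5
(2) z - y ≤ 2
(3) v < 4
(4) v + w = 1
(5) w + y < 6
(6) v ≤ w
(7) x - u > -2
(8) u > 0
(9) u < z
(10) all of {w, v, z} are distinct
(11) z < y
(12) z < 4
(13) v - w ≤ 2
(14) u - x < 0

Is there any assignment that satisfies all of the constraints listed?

Satisfiable

One satisfying assignment is x = 2, y = 4, z = 3, w = 1, v = 0, u = 1.
For the less obvious constraints — constraint 1: x + z = 5; constraint 2: z - y = -1; constraint 4: v + w = 1 — and the others hold by inspection.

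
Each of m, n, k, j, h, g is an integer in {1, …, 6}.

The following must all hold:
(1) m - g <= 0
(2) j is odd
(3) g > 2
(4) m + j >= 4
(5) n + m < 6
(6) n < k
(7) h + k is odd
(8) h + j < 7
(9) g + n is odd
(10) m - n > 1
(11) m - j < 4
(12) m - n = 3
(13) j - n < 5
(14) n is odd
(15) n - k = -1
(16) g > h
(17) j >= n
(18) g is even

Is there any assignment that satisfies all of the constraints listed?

Setting (m, n, k, j, h, g) = (4, 1, 2, 3, 1, 6) satisfies everything: constraint 1: m - g = -2; constraint 4: m + j = 7, and the others follow.

Satisfiable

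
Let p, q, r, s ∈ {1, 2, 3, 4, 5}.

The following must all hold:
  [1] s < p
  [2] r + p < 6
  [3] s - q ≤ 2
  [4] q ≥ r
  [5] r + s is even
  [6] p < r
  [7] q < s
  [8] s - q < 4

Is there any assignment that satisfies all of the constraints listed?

Unsatisfiable

Constraints 1, 4, 6, and 7 give q < s, s < p, p < r, r ≤ q. Chaining: q < s < p < r ≤ q, which forces q < q — impossible.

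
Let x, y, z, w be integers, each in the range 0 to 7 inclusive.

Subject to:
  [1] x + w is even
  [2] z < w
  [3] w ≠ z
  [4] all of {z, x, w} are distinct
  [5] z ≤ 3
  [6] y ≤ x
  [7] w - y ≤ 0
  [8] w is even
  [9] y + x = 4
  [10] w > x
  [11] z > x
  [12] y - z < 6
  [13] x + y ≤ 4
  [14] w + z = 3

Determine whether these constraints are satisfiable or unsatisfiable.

Unsatisfiable

Constraints 2, 6, 7, and 11 give z < w, w ≤ y, y ≤ x, x < z. Chaining: z < w ≤ y ≤ x < z, which forces z < z — impossible.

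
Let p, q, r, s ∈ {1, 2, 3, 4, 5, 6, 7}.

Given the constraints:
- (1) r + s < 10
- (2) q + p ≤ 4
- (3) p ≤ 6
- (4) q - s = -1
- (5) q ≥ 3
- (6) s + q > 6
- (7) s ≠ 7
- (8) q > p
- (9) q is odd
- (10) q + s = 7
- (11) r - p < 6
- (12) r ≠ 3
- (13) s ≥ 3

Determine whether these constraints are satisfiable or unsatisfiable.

Satisfiable

Take p = 1, q = 3, r = 5, s = 4. Then constraint 1: r + s = 9; constraint 2: q + p = 4; constraint 4: q - s = -1, and every other listed constraint is also met.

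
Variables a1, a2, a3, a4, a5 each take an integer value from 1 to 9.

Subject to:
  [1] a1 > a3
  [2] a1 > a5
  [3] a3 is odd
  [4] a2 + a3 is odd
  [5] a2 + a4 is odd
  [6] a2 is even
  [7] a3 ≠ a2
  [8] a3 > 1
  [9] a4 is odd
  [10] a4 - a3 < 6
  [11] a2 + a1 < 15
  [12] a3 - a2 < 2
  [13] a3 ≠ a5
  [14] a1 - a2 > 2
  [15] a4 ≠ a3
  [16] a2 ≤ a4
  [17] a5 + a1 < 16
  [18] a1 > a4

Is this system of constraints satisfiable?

Satisfiable

Try a1 = 9, a2 = 4, a3 = 3, a4 = 7, a5 = 4.
Check constraint 10: a4 - a3 = 4; constraint 11: a2 + a1 = 13; constraint 12: a3 - a2 = -1. The remaining constraints are straightforward to verify.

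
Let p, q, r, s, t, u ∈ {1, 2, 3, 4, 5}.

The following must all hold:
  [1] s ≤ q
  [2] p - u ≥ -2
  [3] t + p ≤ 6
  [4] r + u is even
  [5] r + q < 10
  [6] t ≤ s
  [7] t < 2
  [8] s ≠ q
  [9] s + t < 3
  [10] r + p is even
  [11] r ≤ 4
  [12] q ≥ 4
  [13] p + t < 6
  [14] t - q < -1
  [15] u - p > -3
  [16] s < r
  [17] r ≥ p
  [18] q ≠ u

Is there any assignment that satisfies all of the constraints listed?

Take p = 2, q = 5, r = 4, s = 1, t = 1, u = 2. Then constraint 2: p - u = 0; constraint 3: t + p = 3, and every other listed constraint is also met.

Satisfiable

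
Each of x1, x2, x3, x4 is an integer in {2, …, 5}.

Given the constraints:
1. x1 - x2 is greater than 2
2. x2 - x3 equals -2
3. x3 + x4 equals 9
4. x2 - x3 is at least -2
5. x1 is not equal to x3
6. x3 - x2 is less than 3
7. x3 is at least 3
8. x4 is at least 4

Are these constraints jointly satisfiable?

Satisfiable

Setting (x1, x2, x3, x4) = (5, 2, 4, 5) satisfies everything: constraint 1: x1 - x2 = 3; constraint 2: x2 - x3 = -2, and the others follow.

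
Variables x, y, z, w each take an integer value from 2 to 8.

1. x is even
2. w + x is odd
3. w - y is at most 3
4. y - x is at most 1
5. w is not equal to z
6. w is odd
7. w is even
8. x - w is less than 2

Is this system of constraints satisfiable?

Constraint 7 makes w even and constraint 1 makes x even, so w + x must be even. Constraint 2 says w + x is odd — contradiction.

Unsatisfiable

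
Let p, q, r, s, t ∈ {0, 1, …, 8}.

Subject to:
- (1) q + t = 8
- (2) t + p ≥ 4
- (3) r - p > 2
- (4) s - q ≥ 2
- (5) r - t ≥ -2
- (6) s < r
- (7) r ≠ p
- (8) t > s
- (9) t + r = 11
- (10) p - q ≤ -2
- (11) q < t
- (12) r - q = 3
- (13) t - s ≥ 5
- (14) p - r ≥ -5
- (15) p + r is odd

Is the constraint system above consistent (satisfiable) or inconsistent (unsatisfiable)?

Unsatisfiable

Constraints 4, 5, 10, 13, and 14 give q − p ≥ 2, p − r ≥ -5, r − t ≥ -2, t − s ≥ 5, s − q ≥ 2.
Adding all 5 inequalities: the left sides telescope to 0, and the right sides sum to 2 + (-5) + (-2) + 5 + 2 = 2. So 0 ≥ 2, which is false.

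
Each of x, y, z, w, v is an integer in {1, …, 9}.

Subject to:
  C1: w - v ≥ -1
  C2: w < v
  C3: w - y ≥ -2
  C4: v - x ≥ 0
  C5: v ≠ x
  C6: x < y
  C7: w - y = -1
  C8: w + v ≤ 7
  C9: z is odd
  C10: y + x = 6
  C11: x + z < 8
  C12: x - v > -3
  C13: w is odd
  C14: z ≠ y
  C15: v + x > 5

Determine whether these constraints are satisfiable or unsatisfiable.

Setting (x, y, z, w, v) = (2, 4, 3, 3, 4) satisfies everything: constraint 1: w - v = -1; constraint 3: w - y = -1, and the others follow.

Satisfiable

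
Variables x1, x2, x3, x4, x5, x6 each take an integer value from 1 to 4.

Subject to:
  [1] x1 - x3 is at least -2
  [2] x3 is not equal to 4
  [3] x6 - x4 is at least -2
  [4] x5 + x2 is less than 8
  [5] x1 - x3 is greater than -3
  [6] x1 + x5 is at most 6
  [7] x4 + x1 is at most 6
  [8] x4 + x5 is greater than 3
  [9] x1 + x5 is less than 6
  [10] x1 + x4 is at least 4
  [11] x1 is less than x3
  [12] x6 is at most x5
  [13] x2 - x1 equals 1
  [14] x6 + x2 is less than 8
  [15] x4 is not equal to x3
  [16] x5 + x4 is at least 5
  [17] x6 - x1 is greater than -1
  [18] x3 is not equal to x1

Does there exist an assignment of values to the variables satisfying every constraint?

Satisfiable

Setting (x1, x2, x3, x4, x5, x6) = (2, 3, 3, 2, 3, 2) satisfies everything: constraint 1: x1 - x3 = -1; constraint 3: x6 - x4 = 0, and the others follow.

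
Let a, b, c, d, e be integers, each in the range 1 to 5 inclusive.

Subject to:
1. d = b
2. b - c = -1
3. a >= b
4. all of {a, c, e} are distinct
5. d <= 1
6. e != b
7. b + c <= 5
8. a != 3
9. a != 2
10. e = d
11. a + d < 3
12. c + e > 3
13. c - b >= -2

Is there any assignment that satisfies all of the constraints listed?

Unsatisfiable

From constraints 1 and 10, e = d = b, so e = b. But constraint 6 says e ≠ b. Contradiction.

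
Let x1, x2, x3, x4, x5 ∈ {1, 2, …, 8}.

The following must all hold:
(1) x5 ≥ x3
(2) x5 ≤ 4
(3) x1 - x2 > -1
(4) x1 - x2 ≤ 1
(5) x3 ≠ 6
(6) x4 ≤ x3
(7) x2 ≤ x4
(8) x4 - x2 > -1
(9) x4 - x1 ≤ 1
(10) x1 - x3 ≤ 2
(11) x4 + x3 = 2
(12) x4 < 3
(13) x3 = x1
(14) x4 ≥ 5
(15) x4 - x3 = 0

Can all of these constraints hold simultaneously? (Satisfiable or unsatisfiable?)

Unsatisfiable

From constraints 6 and 14: x3 ≥ x4 and x4 ≥ 5, so x3 ≥ 5. From constraints 1 and 2: x3 ≤ x5 and x5 ≤ 4, so x3 ≤ 4. But 4 < 5, so no value of x3 works.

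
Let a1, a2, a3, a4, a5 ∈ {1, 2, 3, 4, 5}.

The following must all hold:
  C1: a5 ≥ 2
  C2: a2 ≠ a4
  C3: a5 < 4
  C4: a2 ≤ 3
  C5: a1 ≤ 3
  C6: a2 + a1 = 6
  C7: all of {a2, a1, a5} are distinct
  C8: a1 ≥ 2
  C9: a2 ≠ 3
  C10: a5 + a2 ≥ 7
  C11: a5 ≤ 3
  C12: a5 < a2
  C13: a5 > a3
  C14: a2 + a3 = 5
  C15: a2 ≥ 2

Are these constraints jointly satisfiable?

Unsatisfiable

Constraints 1, 4, 5, 8, 11, and 15 confine each of a2, a1, a5 to the 2 values {2, 3}.
Constraint 7 requires all 3 of them to be distinct, but only 2 values are available — impossible by the pigeonhole principle.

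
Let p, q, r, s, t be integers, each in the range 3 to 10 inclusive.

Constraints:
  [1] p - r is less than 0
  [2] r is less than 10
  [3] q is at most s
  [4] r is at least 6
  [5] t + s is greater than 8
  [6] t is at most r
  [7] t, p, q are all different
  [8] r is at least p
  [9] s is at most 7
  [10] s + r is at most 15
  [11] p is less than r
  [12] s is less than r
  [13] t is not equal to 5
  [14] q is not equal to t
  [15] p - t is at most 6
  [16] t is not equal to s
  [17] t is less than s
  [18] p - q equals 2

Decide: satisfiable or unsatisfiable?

Satisfiable

One satisfying assignment is p = 6, q = 4, r = 7, s = 6, t = 3.
For the less obvious constraints — constraint 1: p - r = -1; constraint 5: t + s = 9; constraint 10: s + r = 13 — and the others hold by inspection.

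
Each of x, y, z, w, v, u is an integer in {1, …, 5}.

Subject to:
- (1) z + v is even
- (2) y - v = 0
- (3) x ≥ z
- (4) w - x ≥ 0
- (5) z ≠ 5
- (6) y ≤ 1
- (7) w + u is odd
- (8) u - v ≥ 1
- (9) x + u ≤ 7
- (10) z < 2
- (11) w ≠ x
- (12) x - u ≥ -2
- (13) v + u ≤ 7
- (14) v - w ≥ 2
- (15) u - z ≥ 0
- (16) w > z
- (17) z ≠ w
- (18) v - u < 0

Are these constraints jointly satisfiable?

Unsatisfiable

Constraints 4, 8, 12, and 14 give x − u ≥ -2, u − v ≥ 1, v − w ≥ 2, w − x ≥ 0.
Adding all 4 inequalities: the left sides telescope to 0, and the right sides sum to (-2) + 1 + 2 + 0 = 1. So 0 ≥ 1, which is false.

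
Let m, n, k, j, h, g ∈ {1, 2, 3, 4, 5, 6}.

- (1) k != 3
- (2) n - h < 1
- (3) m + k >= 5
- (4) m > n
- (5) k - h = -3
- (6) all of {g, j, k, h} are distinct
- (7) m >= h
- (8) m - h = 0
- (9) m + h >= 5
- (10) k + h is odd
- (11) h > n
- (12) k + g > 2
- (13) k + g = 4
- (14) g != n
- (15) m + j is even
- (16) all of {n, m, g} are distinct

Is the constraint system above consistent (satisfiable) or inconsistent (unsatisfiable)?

Try m = 4, n = 2, k = 1, j = 2, h = 4, g = 3.
Check constraint 2: n - h = -2; constraint 3: m + k = 5; constraint 5: k - h = -3. The remaining constraints are straightforward to verify.

Satisfiable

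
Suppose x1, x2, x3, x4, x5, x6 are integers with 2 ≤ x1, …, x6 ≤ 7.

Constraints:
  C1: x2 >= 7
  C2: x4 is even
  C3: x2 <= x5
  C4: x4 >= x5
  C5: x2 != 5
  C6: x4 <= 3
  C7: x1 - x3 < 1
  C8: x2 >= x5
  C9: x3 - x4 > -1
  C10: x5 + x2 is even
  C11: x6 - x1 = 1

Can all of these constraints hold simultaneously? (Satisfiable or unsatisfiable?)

From constraints 1 and 3: x5 ≥ x2 and x2 ≥ 7, so x5 ≥ 7. From constraints 4 and 6: x5 ≤ x4 and x4 ≤ 3, so x5 ≤ 3. But 3 < 7, so no value of x5 works.

Unsatisfiable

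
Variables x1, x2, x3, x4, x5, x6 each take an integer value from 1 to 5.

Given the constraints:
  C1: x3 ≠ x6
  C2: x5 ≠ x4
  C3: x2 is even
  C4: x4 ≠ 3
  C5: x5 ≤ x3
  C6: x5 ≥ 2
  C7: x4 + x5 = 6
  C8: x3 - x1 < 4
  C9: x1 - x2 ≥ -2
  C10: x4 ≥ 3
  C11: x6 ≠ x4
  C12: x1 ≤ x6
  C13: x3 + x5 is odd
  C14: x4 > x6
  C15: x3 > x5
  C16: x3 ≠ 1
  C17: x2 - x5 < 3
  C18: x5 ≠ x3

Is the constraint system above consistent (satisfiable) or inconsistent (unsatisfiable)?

One satisfying assignment is x1 = 2, x2 = 4, x3 = 5, x4 = 4, x5 = 2, x6 = 2.
For the less obvious constraints — constraint 7: x4 + x5 = 6; constraint 8: x3 - x1 = 3; constraint 9: x1 - x2 = -2 — and the others hold by inspection.

Satisfiable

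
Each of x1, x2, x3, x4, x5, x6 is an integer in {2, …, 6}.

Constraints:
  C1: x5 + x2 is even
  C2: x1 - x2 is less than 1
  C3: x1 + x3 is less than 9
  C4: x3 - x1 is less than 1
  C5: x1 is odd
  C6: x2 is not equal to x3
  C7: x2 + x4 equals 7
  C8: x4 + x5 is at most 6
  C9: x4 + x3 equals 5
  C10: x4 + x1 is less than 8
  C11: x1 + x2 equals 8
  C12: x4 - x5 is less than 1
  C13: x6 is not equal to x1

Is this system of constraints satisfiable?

One satisfying assignment is x1 = 3, x2 = 5, x3 = 3, x4 = 2, x5 = 3, x6 = 6.
For the less obvious constraints — constraint 2: x1 - x2 = -2; constraint 3: x1 + x3 = 6; constraint 4: x3 - x1 = 0 — and the others hold by inspection.

Satisfiable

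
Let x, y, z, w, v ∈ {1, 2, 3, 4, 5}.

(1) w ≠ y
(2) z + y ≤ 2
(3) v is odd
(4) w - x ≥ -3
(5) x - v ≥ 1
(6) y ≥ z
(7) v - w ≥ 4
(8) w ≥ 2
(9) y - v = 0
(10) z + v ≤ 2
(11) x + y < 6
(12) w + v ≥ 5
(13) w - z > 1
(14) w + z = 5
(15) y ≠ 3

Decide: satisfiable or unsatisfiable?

Constraints 4, 5, and 7 give w − x ≥ -3, x − v ≥ 1, v − w ≥ 4.
Adding all 3 inequalities: the left sides telescope to 0, and the right sides sum to (-3) + 1 + 4 = 2. So 0 ≥ 2, which is false.

Unsatisfiable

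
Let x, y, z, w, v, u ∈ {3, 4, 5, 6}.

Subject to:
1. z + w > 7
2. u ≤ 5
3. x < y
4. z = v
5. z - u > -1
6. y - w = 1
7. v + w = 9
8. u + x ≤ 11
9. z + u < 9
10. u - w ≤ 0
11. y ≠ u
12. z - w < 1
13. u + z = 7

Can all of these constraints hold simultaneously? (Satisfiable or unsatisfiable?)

Satisfiable

Setting (x, y, z, w, v, u) = (5, 6, 4, 5, 4, 3) satisfies everything: constraint 1: z + w = 9; constraint 5: z - u = 1; constraint 6: y - w = 1, and the others follow.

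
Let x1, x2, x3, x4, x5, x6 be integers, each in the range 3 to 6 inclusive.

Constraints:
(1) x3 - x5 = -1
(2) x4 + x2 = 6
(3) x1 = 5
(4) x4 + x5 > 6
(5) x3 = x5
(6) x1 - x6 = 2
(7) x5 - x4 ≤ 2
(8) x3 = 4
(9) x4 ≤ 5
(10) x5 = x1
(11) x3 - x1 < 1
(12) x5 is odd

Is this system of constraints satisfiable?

Constraint 8 fixes x3 = 4 and constraint 3 fixes x1 = 5. Constraints 5 and 10 give x3 = x5 = x1, so x3 = x1. But 4 ≠ 5 — contradiction.

Unsatisfiable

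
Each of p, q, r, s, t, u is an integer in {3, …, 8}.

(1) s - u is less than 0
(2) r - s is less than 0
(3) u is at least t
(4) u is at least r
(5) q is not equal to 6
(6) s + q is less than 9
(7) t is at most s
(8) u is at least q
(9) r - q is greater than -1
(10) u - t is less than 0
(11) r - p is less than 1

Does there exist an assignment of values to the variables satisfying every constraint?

Constraints 1, 7, and 10 give t ≤ s, s < u, u < t. Chaining: t ≤ s < u < t, which forces t < t — impossible.

Unsatisfiable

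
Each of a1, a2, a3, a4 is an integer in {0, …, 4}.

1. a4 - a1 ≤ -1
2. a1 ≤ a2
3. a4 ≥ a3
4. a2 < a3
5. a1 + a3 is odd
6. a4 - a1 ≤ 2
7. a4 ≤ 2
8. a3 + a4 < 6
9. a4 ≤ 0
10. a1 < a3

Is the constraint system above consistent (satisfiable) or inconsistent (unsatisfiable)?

Unsatisfiable

Constraints 1, 3, and 10 give a4 < a1, a1 < a3, a3 ≤ a4. Chaining: a4 < a1 < a3 ≤ a4, which forces a4 < a4 — impossible.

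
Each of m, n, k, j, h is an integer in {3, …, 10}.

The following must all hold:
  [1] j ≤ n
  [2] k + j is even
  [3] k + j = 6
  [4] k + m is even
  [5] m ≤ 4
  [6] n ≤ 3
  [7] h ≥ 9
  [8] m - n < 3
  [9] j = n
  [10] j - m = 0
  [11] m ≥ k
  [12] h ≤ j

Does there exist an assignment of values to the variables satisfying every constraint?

From constraints 7 and 12: j ≥ h and h ≥ 9, so j ≥ 9. From constraints 1 and 6: j ≤ n and n ≤ 3, so j ≤ 3. But 3 < 9, so no value of j works.

Unsatisfiable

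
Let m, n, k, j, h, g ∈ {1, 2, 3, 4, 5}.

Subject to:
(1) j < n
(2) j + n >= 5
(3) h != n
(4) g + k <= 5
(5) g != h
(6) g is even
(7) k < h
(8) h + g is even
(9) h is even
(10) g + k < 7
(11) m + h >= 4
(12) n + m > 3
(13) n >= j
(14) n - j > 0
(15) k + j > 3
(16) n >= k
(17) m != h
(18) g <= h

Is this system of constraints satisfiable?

Try m = 1, n = 5, k = 2, j = 2, h = 4, g = 2.
Check constraint 2: j + n = 7; constraint 4: g + k = 4. The remaining constraints are straightforward to verify.

Satisfiable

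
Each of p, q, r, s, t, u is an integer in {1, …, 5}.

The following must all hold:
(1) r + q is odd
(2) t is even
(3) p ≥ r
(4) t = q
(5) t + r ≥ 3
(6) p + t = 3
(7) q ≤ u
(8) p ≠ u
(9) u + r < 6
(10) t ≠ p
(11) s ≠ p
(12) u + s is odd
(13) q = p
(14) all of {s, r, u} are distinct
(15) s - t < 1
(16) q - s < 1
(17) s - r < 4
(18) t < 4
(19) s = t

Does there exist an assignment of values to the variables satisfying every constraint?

From constraints 4, 13, and 19, s = t = q = p, so s = p. But constraint 11 says s ≠ p. Contradiction.

Unsatisfiable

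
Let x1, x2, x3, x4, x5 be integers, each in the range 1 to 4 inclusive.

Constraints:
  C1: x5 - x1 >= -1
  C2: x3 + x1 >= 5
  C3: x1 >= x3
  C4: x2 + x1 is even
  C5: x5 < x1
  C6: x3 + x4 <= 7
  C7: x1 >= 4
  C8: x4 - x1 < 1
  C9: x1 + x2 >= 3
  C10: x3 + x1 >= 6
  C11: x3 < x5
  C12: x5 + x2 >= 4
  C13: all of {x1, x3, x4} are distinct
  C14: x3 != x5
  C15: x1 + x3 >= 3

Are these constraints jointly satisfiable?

Satisfiable

The assignment x1 = 4, x2 = 2, x3 = 2, x4 = 3, x5 = 3 works:
  constraint 1 holds since x5 - x1 = -1.
  constraint 2 holds since x3 + x1 = 6.
The rest check out directly.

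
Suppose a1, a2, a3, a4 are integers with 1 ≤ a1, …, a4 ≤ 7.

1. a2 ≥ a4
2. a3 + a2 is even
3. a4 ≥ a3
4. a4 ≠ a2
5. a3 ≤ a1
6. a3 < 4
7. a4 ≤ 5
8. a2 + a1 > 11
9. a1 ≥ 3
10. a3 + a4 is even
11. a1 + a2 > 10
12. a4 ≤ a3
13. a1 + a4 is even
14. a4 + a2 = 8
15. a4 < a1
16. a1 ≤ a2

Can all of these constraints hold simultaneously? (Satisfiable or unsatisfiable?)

One satisfying assignment is a1 = 5, a2 = 7, a3 = 1, a4 = 1.
For the less obvious constraints — constraint 8: a2 + a1 = 12; constraint 11: a1 + a2 = 12 — and the others hold by inspection.

Satisfiable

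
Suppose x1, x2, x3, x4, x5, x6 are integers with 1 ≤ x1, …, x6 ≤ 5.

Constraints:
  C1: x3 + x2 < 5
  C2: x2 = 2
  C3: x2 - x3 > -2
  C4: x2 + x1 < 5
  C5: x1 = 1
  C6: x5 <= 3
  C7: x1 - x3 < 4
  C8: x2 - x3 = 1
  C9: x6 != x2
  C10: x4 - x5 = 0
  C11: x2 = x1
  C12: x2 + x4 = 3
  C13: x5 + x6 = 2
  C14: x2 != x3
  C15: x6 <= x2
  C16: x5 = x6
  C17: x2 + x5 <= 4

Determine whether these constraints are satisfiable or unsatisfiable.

Unsatisfiable

Constraint 2 fixes x2 = 2 and constraint 5 fixes x1 = 1, but constraint 11 requires x2 = x1. Since 2 ≠ 1, contradiction.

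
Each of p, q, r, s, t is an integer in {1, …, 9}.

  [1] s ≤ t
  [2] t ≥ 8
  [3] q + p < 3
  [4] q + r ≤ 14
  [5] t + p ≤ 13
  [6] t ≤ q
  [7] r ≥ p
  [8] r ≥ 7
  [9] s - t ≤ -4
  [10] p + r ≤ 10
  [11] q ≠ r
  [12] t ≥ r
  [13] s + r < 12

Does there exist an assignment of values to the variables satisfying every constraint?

Unsatisfiable

From constraints 2 and 6: q ≥ t ≥ 8. From constraint 8: r ≥ 7. Hence q + r ≥ 15. But constraint 4 requires q + r ≤ 14, and 14 < 15. Contradiction.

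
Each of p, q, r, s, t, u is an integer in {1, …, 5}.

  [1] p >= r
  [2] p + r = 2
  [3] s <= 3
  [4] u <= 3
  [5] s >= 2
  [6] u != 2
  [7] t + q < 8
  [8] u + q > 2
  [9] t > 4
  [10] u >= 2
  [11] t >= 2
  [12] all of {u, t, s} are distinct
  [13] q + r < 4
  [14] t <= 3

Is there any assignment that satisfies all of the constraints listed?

Constraints 3, 4, 5, 10, 11, and 14 confine each of u, t, s to the 2 values {2, 3}.
Constraint 12 requires all 3 of them to be distinct, but only 2 values are available — impossible by the pigeonhole principle.

Unsatisfiable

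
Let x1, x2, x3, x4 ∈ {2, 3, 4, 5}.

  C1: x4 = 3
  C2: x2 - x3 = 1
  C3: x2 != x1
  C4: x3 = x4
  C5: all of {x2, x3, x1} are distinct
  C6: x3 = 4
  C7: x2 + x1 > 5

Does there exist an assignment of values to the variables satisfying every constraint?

Constraint 6 fixes x3 = 4 and constraint 1 fixes x4 = 3, but constraint 4 requires x3 = x4. Since 4 ≠ 3, contradiction.

Unsatisfiable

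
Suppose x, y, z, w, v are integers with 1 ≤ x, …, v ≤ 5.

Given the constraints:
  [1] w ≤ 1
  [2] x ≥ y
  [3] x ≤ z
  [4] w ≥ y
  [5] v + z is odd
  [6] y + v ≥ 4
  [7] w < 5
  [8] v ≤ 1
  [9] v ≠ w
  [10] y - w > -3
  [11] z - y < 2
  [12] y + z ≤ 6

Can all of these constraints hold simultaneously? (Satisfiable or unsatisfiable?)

From constraints 1 and 4: y ≤ w ≤ 1. From constraint 8: v ≤ 1. Hence y + v ≤ 2. But constraint 6 requires y + v ≥ 4, and 4 > 2. Contradiction.

Unsatisfiable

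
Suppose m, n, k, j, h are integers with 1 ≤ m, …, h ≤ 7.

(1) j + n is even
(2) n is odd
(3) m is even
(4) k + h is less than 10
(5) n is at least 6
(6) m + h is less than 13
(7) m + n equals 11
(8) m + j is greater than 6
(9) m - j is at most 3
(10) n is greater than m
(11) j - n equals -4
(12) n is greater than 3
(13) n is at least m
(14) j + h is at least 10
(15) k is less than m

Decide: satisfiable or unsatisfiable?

Satisfiable

Take m = 4, n = 7, k = 2, j = 3, h = 7. Then constraint 4: k + h = 9; constraint 6: m + h = 11, and every other listed constraint is also met.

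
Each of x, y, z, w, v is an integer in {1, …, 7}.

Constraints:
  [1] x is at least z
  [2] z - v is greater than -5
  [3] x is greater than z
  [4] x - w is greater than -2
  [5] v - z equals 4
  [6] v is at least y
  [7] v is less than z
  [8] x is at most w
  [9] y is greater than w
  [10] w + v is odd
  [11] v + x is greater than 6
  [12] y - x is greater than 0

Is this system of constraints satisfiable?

Constraints 3, 6, 7, 8, and 9 give y ≤ v, v < z, z < x, x ≤ w, w < y. Chaining: y ≤ v < z < x ≤ w < y, which forces y < y — impossible.

Unsatisfiable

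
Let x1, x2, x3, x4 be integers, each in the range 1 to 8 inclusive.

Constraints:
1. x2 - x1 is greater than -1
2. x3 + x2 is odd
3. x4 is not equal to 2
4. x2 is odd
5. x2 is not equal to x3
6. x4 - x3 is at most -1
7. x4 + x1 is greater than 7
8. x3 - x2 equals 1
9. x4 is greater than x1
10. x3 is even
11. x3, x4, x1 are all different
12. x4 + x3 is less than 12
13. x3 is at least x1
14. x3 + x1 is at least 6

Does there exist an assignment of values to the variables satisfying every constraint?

Setting (x1, x2, x3, x4) = (3, 5, 6, 5) satisfies everything: constraint 1: x2 - x1 = 2; constraint 6: x4 - x3 = -1, and the others follow.

Satisfiable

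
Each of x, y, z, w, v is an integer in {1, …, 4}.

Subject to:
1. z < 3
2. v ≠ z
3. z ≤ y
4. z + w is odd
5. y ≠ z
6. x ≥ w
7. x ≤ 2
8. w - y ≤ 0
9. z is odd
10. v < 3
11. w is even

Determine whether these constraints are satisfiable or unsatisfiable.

Try x = 2, y = 4, z = 1, w = 2, v = 2.
Check constraint 4: z + w = 3 is odd; constraint 8: w - y = -2. The remaining constraints are straightforward to verify.

Satisfiable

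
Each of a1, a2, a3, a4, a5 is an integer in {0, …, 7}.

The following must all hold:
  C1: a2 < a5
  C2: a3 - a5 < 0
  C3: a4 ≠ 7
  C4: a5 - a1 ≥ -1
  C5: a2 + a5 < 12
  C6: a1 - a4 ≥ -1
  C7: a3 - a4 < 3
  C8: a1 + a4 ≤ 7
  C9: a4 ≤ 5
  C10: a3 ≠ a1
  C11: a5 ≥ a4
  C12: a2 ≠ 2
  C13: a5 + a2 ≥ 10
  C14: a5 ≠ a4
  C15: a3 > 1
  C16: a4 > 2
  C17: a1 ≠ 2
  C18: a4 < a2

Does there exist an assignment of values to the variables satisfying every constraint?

Take a1 = 4, a2 = 4, a3 = 5, a4 = 3, a5 = 6. Then constraint 2: a3 - a5 = -1; constraint 4: a5 - a1 = 2; constraint 5: a2 + a5 = 10, and every other listed constraint is also met.

Satisfiable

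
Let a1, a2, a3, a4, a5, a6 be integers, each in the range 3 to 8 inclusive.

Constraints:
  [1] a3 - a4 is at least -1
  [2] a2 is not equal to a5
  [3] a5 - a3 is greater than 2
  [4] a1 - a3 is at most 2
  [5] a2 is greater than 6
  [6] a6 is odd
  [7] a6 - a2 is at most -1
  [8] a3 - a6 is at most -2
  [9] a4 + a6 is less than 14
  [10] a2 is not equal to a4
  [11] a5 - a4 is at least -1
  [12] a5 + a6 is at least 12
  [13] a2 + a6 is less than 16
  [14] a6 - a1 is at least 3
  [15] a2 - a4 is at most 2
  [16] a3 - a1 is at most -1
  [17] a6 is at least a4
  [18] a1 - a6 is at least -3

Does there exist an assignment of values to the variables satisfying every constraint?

Unsatisfiable

Constraints 1, 7, 14, 15, and 16 give a2 − a6 ≥ 1, a6 − a1 ≥ 3, a1 − a3 ≥ 1, a3 − a4 ≥ -1, a4 − a2 ≥ -2.
Adding all 5 inequalities: the left sides telescope to 0, and the right sides sum to 1 + 3 + 1 + (-1) + (-2) = 2. So 0 ≥ 2, which is false.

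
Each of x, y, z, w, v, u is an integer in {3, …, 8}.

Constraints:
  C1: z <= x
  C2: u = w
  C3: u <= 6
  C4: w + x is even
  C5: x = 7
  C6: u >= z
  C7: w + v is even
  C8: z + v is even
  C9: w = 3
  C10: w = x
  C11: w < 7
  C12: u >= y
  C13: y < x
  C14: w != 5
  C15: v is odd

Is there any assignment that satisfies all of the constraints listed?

Unsatisfiable

Constraint 9 fixes w = 3 and constraint 5 fixes x = 7, but constraint 10 requires w = x. Since 3 ≠ 7, contradiction.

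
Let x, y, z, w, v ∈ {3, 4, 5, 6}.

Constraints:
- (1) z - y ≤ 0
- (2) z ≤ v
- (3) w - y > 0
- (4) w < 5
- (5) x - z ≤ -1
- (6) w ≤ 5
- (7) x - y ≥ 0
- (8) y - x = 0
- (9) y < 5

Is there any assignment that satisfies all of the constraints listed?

Unsatisfiable

Constraints 1, 5, and 7 give x − y ≥ 0, y − z ≥ 0, z − x ≥ 1.
Adding all 3 inequalities: the left sides telescope to 0, and the right sides sum to 0 + 0 + 1 = 1. So 0 ≥ 1, which is false.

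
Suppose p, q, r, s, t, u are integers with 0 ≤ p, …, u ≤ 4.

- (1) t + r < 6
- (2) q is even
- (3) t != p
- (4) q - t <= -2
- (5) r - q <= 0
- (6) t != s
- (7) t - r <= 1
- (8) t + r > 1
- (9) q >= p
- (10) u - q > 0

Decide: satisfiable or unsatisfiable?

Constraints 4, 5, and 7 give r − t ≥ -1, t − q ≥ 2, q − r ≥ 0.
Adding all 3 inequalities: the left sides telescope to 0, and the right sides sum to (-1) + 2 + 0 = 1. So 0 ≥ 1, which is false.

Unsatisfiable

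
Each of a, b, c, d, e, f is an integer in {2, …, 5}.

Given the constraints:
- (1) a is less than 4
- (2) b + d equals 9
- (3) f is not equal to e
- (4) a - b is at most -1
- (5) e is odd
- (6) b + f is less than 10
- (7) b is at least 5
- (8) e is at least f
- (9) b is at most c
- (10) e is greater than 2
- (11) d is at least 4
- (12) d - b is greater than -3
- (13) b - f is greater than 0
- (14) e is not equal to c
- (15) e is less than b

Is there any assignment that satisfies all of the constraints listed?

Take a = 2, b = 5, c = 5, d = 4, e = 3, f = 2. Then constraint 2: b + d = 9; constraint 4: a - b = -3; constraint 6: b + f = 7, and every other listed constraint is also met.

Satisfiable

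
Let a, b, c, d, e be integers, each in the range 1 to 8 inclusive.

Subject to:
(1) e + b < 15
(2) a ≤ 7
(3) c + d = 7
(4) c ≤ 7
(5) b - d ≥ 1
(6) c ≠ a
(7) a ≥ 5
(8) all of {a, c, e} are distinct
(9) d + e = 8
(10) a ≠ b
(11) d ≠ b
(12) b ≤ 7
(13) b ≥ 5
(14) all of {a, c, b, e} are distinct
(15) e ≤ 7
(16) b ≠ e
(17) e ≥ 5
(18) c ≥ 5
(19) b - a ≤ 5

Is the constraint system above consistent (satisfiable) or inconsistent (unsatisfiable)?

Unsatisfiable

Constraints 2, 4, 7, 12, 13, 15, 17, and 18 confine each of a, c, b, e to the 3 values {5, …, 7}.
Constraint 14 requires all 4 of them to be distinct, but only 3 values are available — impossible by the pigeonhole principle.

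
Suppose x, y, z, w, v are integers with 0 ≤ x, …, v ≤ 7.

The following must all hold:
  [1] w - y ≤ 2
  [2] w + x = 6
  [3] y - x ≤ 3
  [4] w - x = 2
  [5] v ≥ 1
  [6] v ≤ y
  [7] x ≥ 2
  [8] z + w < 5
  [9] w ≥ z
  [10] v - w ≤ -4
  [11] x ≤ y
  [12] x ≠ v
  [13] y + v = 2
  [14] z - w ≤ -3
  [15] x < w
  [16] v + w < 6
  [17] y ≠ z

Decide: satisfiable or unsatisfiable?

Unsatisfiable

From constraints 7 and 11: y ≥ x ≥ 2. From constraint 5: v ≥ 1. Hence y + v ≥ 3. But constraint 13 requires y + v = 2, and 2 < 3. Contradiction.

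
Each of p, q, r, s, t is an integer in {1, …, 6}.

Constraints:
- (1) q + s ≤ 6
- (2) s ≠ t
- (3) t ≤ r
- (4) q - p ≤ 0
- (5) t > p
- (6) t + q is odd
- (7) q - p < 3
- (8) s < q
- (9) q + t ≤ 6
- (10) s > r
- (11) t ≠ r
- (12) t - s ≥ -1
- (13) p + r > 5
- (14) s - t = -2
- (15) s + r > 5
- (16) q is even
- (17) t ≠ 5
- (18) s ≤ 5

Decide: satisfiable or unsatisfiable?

Constraints 3, 4, 5, 8, and 10 give r < s, s < q, q ≤ p, p < t, t ≤ r. Chaining: r < s < q ≤ p < t ≤ r, which forces r < r — impossible.

Unsatisfiable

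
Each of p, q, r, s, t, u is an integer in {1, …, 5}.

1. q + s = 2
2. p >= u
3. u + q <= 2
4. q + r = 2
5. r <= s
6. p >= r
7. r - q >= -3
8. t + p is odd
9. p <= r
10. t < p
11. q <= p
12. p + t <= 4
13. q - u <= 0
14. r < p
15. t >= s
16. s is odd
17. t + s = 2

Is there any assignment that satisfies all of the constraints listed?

Constraints 5, 9, 10, and 15 give s ≤ t, t < p, p ≤ r, r ≤ s. Chaining: s ≤ t < p ≤ r ≤ s, which forces s < s — impossible.

Unsatisfiable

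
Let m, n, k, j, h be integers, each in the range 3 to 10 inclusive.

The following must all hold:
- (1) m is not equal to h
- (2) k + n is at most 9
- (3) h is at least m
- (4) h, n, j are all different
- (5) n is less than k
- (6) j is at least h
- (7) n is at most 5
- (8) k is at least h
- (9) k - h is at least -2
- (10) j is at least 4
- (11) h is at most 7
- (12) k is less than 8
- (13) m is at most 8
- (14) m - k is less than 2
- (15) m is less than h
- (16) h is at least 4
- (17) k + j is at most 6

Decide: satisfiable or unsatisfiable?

From constraints 8 and 16: k ≥ h ≥ 4. From constraint 10: j ≥ 4. Hence k + j ≥ 8. But constraint 17 requires k + j ≤ 6, and 6 < 8. Contradiction.

Unsatisfiable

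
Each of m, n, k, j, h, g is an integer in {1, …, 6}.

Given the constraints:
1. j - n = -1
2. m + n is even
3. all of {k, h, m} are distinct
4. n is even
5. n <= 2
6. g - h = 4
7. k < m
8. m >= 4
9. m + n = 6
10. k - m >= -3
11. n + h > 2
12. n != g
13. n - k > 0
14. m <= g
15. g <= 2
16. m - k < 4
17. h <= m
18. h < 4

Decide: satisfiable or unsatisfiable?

Unsatisfiable

From constraints 14 and 15: m ≤ g ≤ 2. From constraint 5: n ≤ 2. Hence m + n ≤ 4. But constraint 9 requires m + n = 6, and 6 > 4. Contradiction.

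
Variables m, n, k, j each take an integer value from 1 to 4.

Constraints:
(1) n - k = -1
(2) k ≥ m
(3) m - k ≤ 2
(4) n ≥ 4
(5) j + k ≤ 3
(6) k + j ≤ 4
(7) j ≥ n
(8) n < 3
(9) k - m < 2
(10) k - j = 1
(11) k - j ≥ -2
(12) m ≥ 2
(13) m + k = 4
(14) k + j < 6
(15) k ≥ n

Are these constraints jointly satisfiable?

From constraints 2 and 12: k ≥ m ≥ 2. From constraints 4 and 7: j ≥ n ≥ 4. Hence k + j ≥ 6. But constraint 6 requires k + j ≤ 4, and 4 < 6. Contradiction.

Unsatisfiable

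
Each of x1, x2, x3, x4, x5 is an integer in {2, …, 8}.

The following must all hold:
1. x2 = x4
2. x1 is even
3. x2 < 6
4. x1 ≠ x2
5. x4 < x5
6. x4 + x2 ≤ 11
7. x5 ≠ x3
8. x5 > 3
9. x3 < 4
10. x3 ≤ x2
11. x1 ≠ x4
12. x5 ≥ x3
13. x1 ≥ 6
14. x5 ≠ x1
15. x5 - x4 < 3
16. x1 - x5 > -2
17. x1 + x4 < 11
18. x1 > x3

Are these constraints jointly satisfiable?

Satisfiable

Setting (x1, x2, x3, x4, x5) = (6, 4, 2, 4, 5) satisfies everything: constraint 6: x4 + x2 = 8; constraint 15: x5 - x4 = 1, and the others follow.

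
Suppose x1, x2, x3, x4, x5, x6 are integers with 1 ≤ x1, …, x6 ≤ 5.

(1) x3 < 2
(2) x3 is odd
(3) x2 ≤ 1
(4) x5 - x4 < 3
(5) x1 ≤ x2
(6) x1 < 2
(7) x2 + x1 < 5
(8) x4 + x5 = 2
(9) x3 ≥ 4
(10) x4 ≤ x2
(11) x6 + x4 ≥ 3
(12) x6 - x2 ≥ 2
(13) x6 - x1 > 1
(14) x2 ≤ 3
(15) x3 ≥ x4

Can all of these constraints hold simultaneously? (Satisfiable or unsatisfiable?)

From constraint 9: x3 ≥ 4. From constraint 1: x3 ≤ 1. But 1 < 4, so no value of x3 works.

Unsatisfiable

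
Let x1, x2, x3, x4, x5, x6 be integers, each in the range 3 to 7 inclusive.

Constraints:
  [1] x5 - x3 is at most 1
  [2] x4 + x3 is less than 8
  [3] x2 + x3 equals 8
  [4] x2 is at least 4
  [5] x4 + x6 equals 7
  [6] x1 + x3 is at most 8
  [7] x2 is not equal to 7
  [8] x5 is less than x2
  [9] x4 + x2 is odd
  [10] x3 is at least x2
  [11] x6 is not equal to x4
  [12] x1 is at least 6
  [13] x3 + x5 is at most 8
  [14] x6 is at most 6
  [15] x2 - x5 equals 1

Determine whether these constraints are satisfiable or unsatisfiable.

Unsatisfiable

From constraint 12: x1 ≥ 6. From constraints 4 and 10: x3 ≥ x2 ≥ 4. Hence x1 + x3 ≥ 10. But constraint 6 requires x1 + x3 ≤ 8, and 8 < 10. Contradiction.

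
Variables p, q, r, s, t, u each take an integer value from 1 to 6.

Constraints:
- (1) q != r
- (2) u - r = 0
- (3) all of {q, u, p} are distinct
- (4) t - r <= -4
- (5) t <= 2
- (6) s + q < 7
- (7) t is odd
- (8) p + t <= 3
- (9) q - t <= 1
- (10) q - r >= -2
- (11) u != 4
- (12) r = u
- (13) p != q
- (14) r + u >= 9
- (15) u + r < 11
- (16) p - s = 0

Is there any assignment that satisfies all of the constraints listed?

Constraints 4, 9, and 10 give r − t ≥ 4, t − q ≥ -1, q − r ≥ -2.
Adding all 3 inequalities: the left sides telescope to 0, and the right sides sum to 4 + (-1) + (-2) = 1. So 0 ≥ 1, which is false.

Unsatisfiable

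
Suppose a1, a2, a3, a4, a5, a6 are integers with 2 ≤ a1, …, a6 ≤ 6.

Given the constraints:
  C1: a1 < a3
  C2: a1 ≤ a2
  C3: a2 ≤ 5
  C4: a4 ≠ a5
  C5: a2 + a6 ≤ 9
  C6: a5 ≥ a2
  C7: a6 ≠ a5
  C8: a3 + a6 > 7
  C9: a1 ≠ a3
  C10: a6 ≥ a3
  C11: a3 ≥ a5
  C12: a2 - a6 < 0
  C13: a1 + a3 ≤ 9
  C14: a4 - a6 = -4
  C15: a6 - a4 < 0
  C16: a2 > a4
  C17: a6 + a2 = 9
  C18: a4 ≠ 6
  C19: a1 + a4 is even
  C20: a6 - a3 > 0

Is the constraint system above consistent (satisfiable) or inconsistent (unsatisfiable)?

Unsatisfiable

Constraints 6, 11, 15, 16, and 20 give a4 < a2, a2 ≤ a5, a5 ≤ a3, a3 < a6, a6 < a4. Chaining: a4 < a2 ≤ a5 ≤ a3 < a6 < a4, which forces a4 < a4 — impossible.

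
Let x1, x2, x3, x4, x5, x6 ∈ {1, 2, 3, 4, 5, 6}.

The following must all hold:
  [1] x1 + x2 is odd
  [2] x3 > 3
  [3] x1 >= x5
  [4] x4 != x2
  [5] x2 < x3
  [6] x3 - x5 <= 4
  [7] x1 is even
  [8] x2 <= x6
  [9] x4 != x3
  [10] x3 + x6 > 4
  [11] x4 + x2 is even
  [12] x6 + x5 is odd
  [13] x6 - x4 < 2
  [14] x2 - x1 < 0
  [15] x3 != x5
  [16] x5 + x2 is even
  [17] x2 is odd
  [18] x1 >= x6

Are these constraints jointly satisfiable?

Satisfiable

One satisfying assignment is x1 = 2, x2 = 1, x3 = 5, x4 = 3, x5 = 1, x6 = 2.
For the less obvious constraints — constraint 6: x3 - x5 = 4; constraint 10: x3 + x6 = 7 — and the others hold by inspection.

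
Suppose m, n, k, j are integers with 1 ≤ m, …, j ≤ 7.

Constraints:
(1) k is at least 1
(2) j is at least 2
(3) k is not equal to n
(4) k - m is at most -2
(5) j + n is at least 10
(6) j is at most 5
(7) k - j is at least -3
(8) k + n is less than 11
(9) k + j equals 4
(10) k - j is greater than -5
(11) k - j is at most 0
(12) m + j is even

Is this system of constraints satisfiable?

Satisfiable

The assignment m = 3, n = 7, k = 1, j = 3 works:
  constraint 4 holds since k - m = -2.
  constraint 5 holds since j + n = 10.
The rest check out directly.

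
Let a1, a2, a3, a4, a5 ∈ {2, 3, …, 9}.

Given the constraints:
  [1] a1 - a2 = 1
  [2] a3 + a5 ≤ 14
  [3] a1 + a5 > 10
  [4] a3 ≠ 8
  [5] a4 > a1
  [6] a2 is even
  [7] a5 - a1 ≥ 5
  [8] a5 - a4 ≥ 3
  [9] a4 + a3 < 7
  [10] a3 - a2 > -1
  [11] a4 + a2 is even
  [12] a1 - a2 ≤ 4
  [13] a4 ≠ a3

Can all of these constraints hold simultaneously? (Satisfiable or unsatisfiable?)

Satisfiable

Take a1 = 3, a2 = 2, a3 = 2, a4 = 4, a5 = 9. Then constraint 1: a1 - a2 = 1; constraint 2: a3 + a5 = 11, and every other listed constraint is also met.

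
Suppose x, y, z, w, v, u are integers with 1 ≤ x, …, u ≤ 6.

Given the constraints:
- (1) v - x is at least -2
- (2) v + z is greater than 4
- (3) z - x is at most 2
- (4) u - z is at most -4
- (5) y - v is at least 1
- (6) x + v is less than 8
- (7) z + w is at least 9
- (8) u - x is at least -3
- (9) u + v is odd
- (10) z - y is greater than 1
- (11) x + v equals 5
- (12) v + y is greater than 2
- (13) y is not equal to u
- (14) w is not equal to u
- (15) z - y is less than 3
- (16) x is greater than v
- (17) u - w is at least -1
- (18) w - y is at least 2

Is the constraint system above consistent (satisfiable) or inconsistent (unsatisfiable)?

Constraints 1, 3, 4, 5, 17, and 18 give w − y ≥ 2, y − v ≥ 1, v − x ≥ -2, x − z ≥ -2, z − u ≥ 4, u − w ≥ -1.
Adding all 6 inequalities: the left sides telescope to 0, and the right sides sum to 2 + 1 + (-2) + (-2) + 4 + (-1) = 2. So 0 ≥ 2, which is false.

Unsatisfiable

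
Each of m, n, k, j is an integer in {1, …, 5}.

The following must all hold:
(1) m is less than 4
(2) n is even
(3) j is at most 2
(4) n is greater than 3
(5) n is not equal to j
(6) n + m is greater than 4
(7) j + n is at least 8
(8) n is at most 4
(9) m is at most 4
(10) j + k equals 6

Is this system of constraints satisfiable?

From constraint 3: j ≤ 2. From constraint 8: n ≤ 4. Hence j + n ≤ 6. But constraint 7 requires j + n ≥ 8, and 8 > 6. Contradiction.

Unsatisfiable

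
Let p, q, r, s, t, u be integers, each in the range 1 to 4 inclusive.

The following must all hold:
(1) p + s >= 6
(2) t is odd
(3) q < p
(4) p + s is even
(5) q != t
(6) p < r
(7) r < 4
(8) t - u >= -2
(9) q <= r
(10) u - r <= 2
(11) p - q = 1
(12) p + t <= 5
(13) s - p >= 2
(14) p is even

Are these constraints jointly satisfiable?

Try p = 2, q = 1, r = 3, s = 4, t = 3, u = 2.
Check constraint 1: p + s = 6; constraint 8: t - u = 1; constraint 10: u - r = -1. The remaining constraints are straightforward to verify.

Satisfiable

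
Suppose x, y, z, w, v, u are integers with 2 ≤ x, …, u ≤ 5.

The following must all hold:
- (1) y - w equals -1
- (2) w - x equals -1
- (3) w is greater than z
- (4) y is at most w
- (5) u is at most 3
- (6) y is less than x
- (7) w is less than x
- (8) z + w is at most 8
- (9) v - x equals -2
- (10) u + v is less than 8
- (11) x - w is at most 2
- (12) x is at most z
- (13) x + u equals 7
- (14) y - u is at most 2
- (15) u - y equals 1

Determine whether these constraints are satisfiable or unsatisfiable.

Constraints 3, 7, and 12 give z < w, w < x, x ≤ z. Chaining: z < w < x ≤ z, which forces z < z — impossible.

Unsatisfiable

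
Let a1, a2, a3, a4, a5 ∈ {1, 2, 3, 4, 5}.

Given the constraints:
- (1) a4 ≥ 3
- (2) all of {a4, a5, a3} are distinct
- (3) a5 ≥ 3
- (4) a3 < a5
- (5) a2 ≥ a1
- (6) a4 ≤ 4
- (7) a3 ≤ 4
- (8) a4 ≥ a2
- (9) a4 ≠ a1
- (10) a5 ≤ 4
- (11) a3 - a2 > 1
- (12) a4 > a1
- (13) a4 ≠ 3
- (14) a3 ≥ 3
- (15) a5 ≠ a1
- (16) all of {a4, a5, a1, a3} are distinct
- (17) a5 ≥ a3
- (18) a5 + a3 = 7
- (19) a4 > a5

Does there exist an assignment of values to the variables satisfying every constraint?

Unsatisfiable

Constraints 1, 3, 6, 7, 10, and 14 confine each of a4, a5, a3 to the 2 values {3, 4}.
Constraint 2 requires all 3 of them to be distinct, but only 2 values are available — impossible by the pigeonhole principle.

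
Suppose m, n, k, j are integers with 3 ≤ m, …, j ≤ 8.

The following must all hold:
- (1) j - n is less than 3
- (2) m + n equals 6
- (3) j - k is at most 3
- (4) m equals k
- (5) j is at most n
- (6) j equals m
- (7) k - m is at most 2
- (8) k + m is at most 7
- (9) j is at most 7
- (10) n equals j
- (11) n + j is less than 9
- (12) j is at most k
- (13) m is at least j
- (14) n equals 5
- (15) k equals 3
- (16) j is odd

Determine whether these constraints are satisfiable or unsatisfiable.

Unsatisfiable

Constraint 14 fixes n = 5 and constraint 15 fixes k = 3. Constraints 4, 6, and 10 give n = j = m = k, so n = k. But 5 ≠ 3 — contradiction.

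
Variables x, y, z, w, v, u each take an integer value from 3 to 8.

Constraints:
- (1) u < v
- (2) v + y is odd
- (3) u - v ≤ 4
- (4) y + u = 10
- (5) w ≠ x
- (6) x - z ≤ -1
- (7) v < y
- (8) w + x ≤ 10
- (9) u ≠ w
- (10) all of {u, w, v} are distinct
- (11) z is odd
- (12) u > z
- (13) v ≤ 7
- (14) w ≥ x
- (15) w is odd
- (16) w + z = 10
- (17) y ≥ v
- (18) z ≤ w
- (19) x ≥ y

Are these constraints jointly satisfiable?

Constraints 1, 6, 7, 12, and 19 give u < v, v < y, y ≤ x, x < z, z < u. Chaining: u < v < y ≤ x < z < u, which forces u < u — impossible.

Unsatisfiable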